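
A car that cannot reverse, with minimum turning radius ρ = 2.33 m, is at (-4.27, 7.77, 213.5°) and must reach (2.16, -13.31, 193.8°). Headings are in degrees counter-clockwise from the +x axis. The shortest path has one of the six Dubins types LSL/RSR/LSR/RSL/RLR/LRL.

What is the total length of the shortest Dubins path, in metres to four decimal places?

24.7452 m

Let ψ = atan2(Δy, Δx) = atan2(-21.08, 6.43) = -73.0368° be the start→goal bearing.
Normalize: d = |goal − start| / ρ = 22.038859/2.33 = 9.458738, α = (θ_start − ψ) mod 360° = 286.5368° = 5.001011 rad, β = (θ_goal − ψ) mod 360° = 266.8368° = 4.657181 rad.
Common terms: sin α = -0.958637, cos α = 0.284631, sin β = -0.998476, cos β = -0.055180, cos(α−β) = 0.941471, d² = 89.467719. Work in radians in the unit-radius frame; every candidate has L = ρ·(t + p + q).
LSL: p² = 2 + d² − 2cos(α−β) + 2d(sin α − sin β) = 90.338437; p = √p² = 9.504653; φ = atan2(cos β − cos α, d + sin α − sin β) = -0.035760 rad; t = (φ − α) mod 2π = 1.246415 rad, q = (β − φ) mod 2π = 4.692940 rad → L = 2.33·(1.246415 + 9.504653 + 4.692940) = 2.33·15.444009 = 35.984541 m
RSR: p² = 2 + d² − 2cos(α−β) + 2d(sin β − sin α) = 88.831119; p = √p² = 9.425026; φ = atan2(cos α − cos β, d − sin α + sin β) = 0.036062 rad; t = (α − φ) mod 2π = 4.964949 rad, q = (φ − β) mod 2π = 1.662067 rad → L = 2.33·(4.964949 + 9.425026 + 1.662067) = 2.33·16.052041 = 37.401256 m
LSR: p² = d² − 2 + 2cos(α−β) + 2d(sin α + sin β) = 52.327013; p = √p² = 7.233741; φ = atan2(−cos α − cos β, d + sin α + sin β) − atan2(−2, p) = 0.239166 rad; t = (φ − α) mod 2π = 1.521341 rad, q = (φ − β) mod 2π = 1.865171 rad → L = 2.33·(1.521341 + 7.233741 + 1.865171) = 2.33·10.620253 = 24.745190 m
RSL: p² = d² − 2 + 2cos(α−β) − 2d(sin α + sin β) = 126.374307; p = √p² = 11.241633; φ = atan2(cos α + cos β, d − sin α − sin β) − atan2(2, p) = -0.155971 rad; t = (α − φ) mod 2π = 5.156982 rad, q = (β − φ) mod 2π = 4.813152 rad → L = 2.33·(5.156982 + 11.241633 + 4.813152) = 2.33·21.211767 = 49.423416 m
RLR: c = (6 − d² + 2cos(α−β) + 2d(sin α − sin β))/8 = -10.103890, |c| > 1 → infeasible
LRL: c = (6 − d² + 2cos(α−β) − 2d(sin α − sin β))/8 = -10.292305, |c| > 1 → infeasible
Shortest: LSR with L = 24.745190 m ≈ 24.7452 m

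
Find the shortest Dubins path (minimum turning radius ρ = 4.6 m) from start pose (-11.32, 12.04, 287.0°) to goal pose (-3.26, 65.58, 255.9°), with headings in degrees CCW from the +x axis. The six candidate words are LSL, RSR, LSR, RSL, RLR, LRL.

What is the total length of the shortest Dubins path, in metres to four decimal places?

78.1221 m

Let ψ = atan2(Δy, Δx) = atan2(53.54, 8.06) = 81.4389° be the start→goal bearing.
Normalize: d = |goal − start| / ρ = 54.143284/4.6 = 11.770279, α = (θ_start − ψ) mod 360° = 205.5611° = 3.587718 rad, β = (θ_goal − ψ) mod 360° = 174.4611° = 3.044921 rad.
Common terms: sin α = -0.431474, cos α = -0.902126, sin β = 0.096521, cos β = -0.995331, cos(α−β) = 0.856267, d² = 138.539471. Work in radians in the unit-radius frame; every candidate has L = ρ·(t + p + q).
LSL: p² = 2 + d² − 2cos(α−β) + 2d(sin α − sin β) = 126.397642; p = √p² = 11.242671; φ = atan2(cos β − cos α, d + sin α − sin β) = -0.008290 rad; t = (φ − α) mod 2π = 2.687177 rad, q = (β − φ) mod 2π = 3.053211 rad → L = 4.6·(2.687177 + 11.242671 + 3.053211) = 4.6·16.983059 = 78.122069 m
RSR: p² = 2 + d² − 2cos(α−β) + 2d(sin β − sin α) = 151.256231; p = √p² = 12.298627; φ = atan2(cos α − cos β, d − sin α + sin β) = 0.007579 rad; t = (α − φ) mod 2π = 3.580140 rad, q = (φ − β) mod 2π = 3.245843 rad → L = 4.6·(3.580140 + 12.298627 + 3.245843) = 4.6·19.124610 = 87.973206 m
LSR: p² = d² − 2 + 2cos(α−β) + 2d(sin α + sin β) = 130.367040; p = √p² = 11.417839; φ = atan2(−cos α − cos β, d + sin α + sin β) − atan2(−2, p) = 0.337836 rad; t = (φ − α) mod 2π = 3.033304 rad, q = (φ − β) mod 2π = 3.576101 rad → L = 4.6·(3.033304 + 11.417839 + 3.576101) = 4.6·18.027243 = 82.925319 m
RSL: p² = d² − 2 + 2cos(α−β) − 2d(sin α + sin β) = 146.136969; p = √p² = 12.088712; φ = atan2(cos α + cos β, d − sin α − sin β) − atan2(2, p) = -0.319440 rad; t = (α − φ) mod 2π = 3.907158 rad, q = (β − φ) mod 2π = 3.364361 rad → L = 4.6·(3.907158 + 12.088712 + 3.364361) = 4.6·19.360232 = 89.057066 m
RLR: c = (6 − d² + 2cos(α−β) + 2d(sin α − sin β))/8 = -17.907029, |c| > 1 → infeasible
LRL: c = (6 − d² + 2cos(α−β) − 2d(sin α − sin β))/8 = -14.799705, |c| > 1 → infeasible
Shortest: LSL with L = 78.122069 m ≈ 78.1221 m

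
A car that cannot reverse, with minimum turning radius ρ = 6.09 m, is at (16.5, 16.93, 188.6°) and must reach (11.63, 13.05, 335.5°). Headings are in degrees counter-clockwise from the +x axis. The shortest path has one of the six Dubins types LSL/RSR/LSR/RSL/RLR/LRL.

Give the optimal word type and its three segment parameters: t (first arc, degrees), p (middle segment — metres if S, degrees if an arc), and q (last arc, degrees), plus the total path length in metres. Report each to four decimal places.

Let ψ = atan2(Δy, Δx) = atan2(-3.88, -4.87) = -141.4552° be the start→goal bearing.
Normalize: d = |goal − start| / ρ = 6.226660/6.09 = 1.022440, α = (θ_start − ψ) mod 360° = 330.0552° = 5.760549 rad, β = (θ_goal − ψ) mod 360° = 116.9552° = 2.041253 rad.
Common terms: sin α = -0.499166, cos α = 0.866506, sin β = 0.891362, cos β = -0.453293, cos(α−β) = -0.837719, d² = 1.045384. Work in radians in the unit-radius frame; every candidate has L = ρ·(t + p + q).
LSL: p² = 2 + d² − 2cos(α−β) + 2d(sin α − sin β) = 1.877359; p = √p² = 1.370167; φ = atan2(cos β − cos α, d + sin α − sin β) = -1.842782 rad; t = (φ − α) mod 2π = 4.963040 rad, q = (β − φ) mod 2π = 3.884034 rad → L = 6.09·(4.963040 + 1.370167 + 3.884034) = 6.09·10.217241 = 62.223000 m
RSR: p² = 2 + d² − 2cos(α−β) + 2d(sin β − sin α) = 7.564284; p = √p² = 2.750324; φ = atan2(cos α − cos β, d − sin α + sin β) = 0.500507 rad; t = (α − φ) mod 2π = 5.260042 rad, q = (φ − β) mod 2π = 4.742440 rad → L = 6.09·(5.260042 + 2.750324 + 4.742440) = 6.09·12.752806 = 77.664590 m
LSR: p² = d² − 2 + 2cos(α−β) + 2d(sin α + sin β) = -1.828061 < 0 → infeasible
RSL: p² = d² − 2 + 2cos(α−β) − 2d(sin α + sin β) = -3.432046 < 0 → infeasible
RLR: c = (6 − d² + 2cos(α−β) + 2d(sin α − sin β))/8 = 0.054465; p = 2π − arccos c = 4.766880 rad; φ = atan2(cos α − cos β, d − sin α + sin β) = 0.500507 rad; t = (α − φ + p/2) mod 2π = 1.360297 rad, q = (α − β − t + p) mod 2π = 0.842695 rad → L = 6.09·(1.360297 + 4.766880 + 0.842695) = 6.09·6.969872 = 42.446522 m
LRL: c = (6 − d² + 2cos(α−β) − 2d(sin α − sin β))/8 = 0.765330; p = 2π − arccos c = 5.583943 rad; φ = atan2(cos β − cos α, d + sin α − sin β) = -1.842782 rad; t = (φ − α + p/2) mod 2π = 1.471826 rad, q = (β − α − t + p) mod 2π = 0.392820 rad → L = 6.09·(1.471826 + 5.583943 + 0.392820) = 6.09·7.448590 = 45.361911 m
Shortest: RLR with L = 42.446522 m ≈ 42.4465 m
Convert RLR to answer units (arcs ×180/π): t = 1.360297·180/π = 77.9393°, p = 4.766880·180/π = 273.1221°, q = 0.842695·180/π = 48.2828°, L = 42.4465 m.

RLR: t = 77.9393°, p = 273.1221°, q = 48.2828°, L = 42.4465 m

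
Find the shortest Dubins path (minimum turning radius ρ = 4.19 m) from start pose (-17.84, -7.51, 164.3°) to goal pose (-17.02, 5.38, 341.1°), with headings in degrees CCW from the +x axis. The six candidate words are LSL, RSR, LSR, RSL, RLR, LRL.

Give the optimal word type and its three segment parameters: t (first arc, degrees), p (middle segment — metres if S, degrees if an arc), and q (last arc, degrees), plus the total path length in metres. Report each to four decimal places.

RSR: t = 55.4414°, p = 5.1697 m, q = 127.7586°, L = 18.5670 m

Let ψ = atan2(Δy, Δx) = atan2(12.89, 0.82) = 86.3600° be the start→goal bearing.
Normalize: d = |goal − start| / ρ = 12.916056/4.19 = 3.082591, α = (θ_start − ψ) mod 360° = 77.9400° = 1.360309 rad, β = (θ_goal − ψ) mod 360° = 254.7400° = 4.446051 rad.
Common terms: sin α = 0.977929, cos α = 0.208936, sin β = -0.964741, cos β = -0.263200, cos(α−β) = -0.998441, d² = 9.502367. Work in radians in the unit-radius frame; every candidate has L = ρ·(t + p + q).
LSL: p² = 2 + d² − 2cos(α−β) + 2d(sin α − sin β) = 25.476165; p = √p² = 5.047392; φ = atan2(cos β − cos α, d + sin α − sin β) = -0.093678 rad; t = (φ − α) mod 2π = 4.829198 rad, q = (β − φ) mod 2π = 4.539729 rad → L = 4.19·(4.829198 + 5.047392 + 4.539729) = 4.19·14.416319 = 60.404378 m
RSR: p² = 2 + d² − 2cos(α−β) + 2d(sin β − sin α) = 1.522331; p = √p² = 1.233828; φ = atan2(cos α − cos β, d − sin α + sin β) = 0.392673 rad; t = (α − φ) mod 2π = 0.967636 rad, q = (φ − β) mod 2π = 2.229807 rad → L = 4.19·(0.967636 + 1.233828 + 2.229807) = 4.19·4.431271 = 18.567025 m
LSR: p² = d² − 2 + 2cos(α−β) + 2d(sin α + sin β) = 5.586791; p = √p² = 2.363639; φ = atan2(−cos α − cos β, d + sin α + sin β) − atan2(−2, p) = 0.719783 rad; t = (φ − α) mod 2π = 5.642659 rad, q = (φ − β) mod 2π = 2.556917 rad → L = 4.19·(5.642659 + 2.363639 + 2.556917) = 4.19·10.563215 = 44.259871 m
RSL: p² = d² − 2 + 2cos(α−β) − 2d(sin α + sin β) = 5.424179; p = √p² = 2.328987; φ = atan2(cos α + cos β, d − sin α − sin β) − atan2(2, p) = -0.727225 rad; t = (α − φ) mod 2π = 2.087534 rad, q = (β − φ) mod 2π = 5.173276 rad → L = 4.19·(2.087534 + 2.328987 + 5.173276) = 4.19·9.589797 = 40.181249 m
RLR: c = (6 − d² + 2cos(α−β) + 2d(sin α − sin β))/8 = 0.809709; p = 2π − arccos c = 5.656044 rad; φ = atan2(cos α − cos β, d − sin α + sin β) = 0.392673 rad; t = (α − φ + p/2) mod 2π = 3.795658 rad, q = (α − β − t + p) mod 2π = 5.057830 rad → L = 4.19·(3.795658 + 5.656044 + 5.057830) = 4.19·14.509532 = 60.794939 m
LRL: c = (6 − d² + 2cos(α−β) − 2d(sin α − sin β))/8 = -2.184521, |c| > 1 → infeasible
Shortest: RSR with L = 18.567025 m ≈ 18.5670 m
Convert RSR to answer units (arcs ×180/π): t = 0.967636·180/π = 55.4414°, p = ρ·p = 4.19·1.233828 = 5.1697 m, q = 2.229807·180/π = 127.7586°, L = 18.5670 m.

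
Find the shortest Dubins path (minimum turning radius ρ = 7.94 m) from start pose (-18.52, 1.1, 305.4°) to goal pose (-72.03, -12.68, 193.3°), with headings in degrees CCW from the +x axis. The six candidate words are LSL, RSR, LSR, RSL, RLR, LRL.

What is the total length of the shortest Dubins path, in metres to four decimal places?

64.4439 m

Let ψ = atan2(Δy, Δx) = atan2(-13.78, -53.51) = -165.5589° be the start→goal bearing.
Normalize: d = |goal − start| / ρ = 55.255846/7.94 = 6.959175, α = (θ_start − ψ) mod 360° = 110.9589° = 1.936597 rad, β = (θ_goal − ψ) mod 360° = 358.8589° = 6.263269 rad.
Common terms: sin α = 0.933838, cos α = -0.357697, sin β = -0.019915, cos β = 0.999802, cos(α−β) = -0.376224, d² = 48.430110. Work in radians in the unit-radius frame; every candidate has L = ρ·(t + p + q).
LSL: p² = 2 + d² − 2cos(α−β) + 2d(sin α − sin β) = 64.457225; p = √p² = 8.028526; φ = atan2(cos β − cos α, d + sin α − sin β) = 0.169901 rad; t = (φ − α) mod 2π = 4.516489 rad, q = (β − φ) mod 2π = 6.093368 rad → L = 7.94·(4.516489 + 8.028526 + 6.093368) = 7.94·18.638382 = 147.988755 m
RSR: p² = 2 + d² − 2cos(α−β) + 2d(sin β − sin α) = 37.907892; p = √p² = 6.156939; φ = atan2(cos α − cos β, d − sin α + sin β) = -0.222309 rad; t = (α − φ) mod 2π = 2.158907 rad, q = (φ − β) mod 2π = 6.080793 rad → L = 7.94·(2.158907 + 6.156939 + 6.080793) = 7.94·14.396638 = 114.309305 m
LSR: p² = d² − 2 + 2cos(α−β) + 2d(sin α + sin β) = 58.397949; p = √p² = 7.641855; φ = atan2(−cos α − cos β, d + sin α + sin β) − atan2(−2, p) = 0.174599 rad; t = (φ − α) mod 2π = 4.521187 rad, q = (φ − β) mod 2π = 0.194515 rad → L = 7.94·(4.521187 + 7.641855 + 0.194515) = 7.94·12.357557 = 98.119002 m
RSL: p² = d² − 2 + 2cos(α−β) − 2d(sin α + sin β) = 32.957375; p = √p² = 5.740851; φ = atan2(cos α + cos β, d − sin α − sin β) − atan2(2, p) = -0.229412 rad; t = (α − φ) mod 2π = 2.166009 rad, q = (β − φ) mod 2π = 0.209495 rad → L = 7.94·(2.166009 + 5.740851 + 0.209495) = 7.94·8.116355 = 64.443862 m
RLR: c = (6 − d² + 2cos(α−β) + 2d(sin α − sin β))/8 = -3.738487, |c| > 1 → infeasible
LRL: c = (6 − d² + 2cos(α−β) − 2d(sin α − sin β))/8 = -7.057153, |c| > 1 → infeasible
Shortest: RSL with L = 64.443862 m ≈ 64.4439 m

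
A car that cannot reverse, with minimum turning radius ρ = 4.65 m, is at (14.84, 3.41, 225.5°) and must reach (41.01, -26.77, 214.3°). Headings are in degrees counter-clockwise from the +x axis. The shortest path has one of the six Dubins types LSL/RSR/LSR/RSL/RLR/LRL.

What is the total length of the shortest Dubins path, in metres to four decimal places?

Let ψ = atan2(Δy, Δx) = atan2(-30.18, 26.17) = -49.0704° be the start→goal bearing.
Normalize: d = |goal − start| / ρ = 39.946230/4.65 = 8.590587, α = (θ_start − ψ) mod 360° = 274.5704° = 4.792158 rad, β = (θ_goal − ψ) mod 360° = 263.3704° = 4.596681 rad.
Common terms: sin α = -0.996820, cos α = 0.079685, sin β = -0.993313, cos β = -0.115450, cos(α−β) = 0.980955, d² = 73.798187. Work in radians in the unit-radius frame; every candidate has L = ρ·(t + p + q).
LSL: p² = 2 + d² − 2cos(α−β) + 2d(sin α − sin β) = 73.776026; p = √p² = 8.589297; φ = atan2(cos β − cos α, d + sin α − sin β) = -0.022720 rad; t = (φ − α) mod 2π = 1.468307 rad, q = (β − φ) mod 2π = 4.619402 rad → L = 4.65·(1.468307 + 8.589297 + 4.619402) = 4.65·14.677006 = 68.248076 m
RSR: p² = 2 + d² − 2cos(α−β) + 2d(sin β − sin α) = 73.896527; p = √p² = 8.596309; φ = atan2(cos α − cos β, d − sin α + sin β) = 0.022702 rad; t = (α − φ) mod 2π = 4.769457 rad, q = (φ − β) mod 2π = 1.709206 rad → L = 4.65·(4.769457 + 8.596309 + 1.709206) = 4.65·15.074971 = 70.098616 m
LSR: p² = d² − 2 + 2cos(α−β) + 2d(sin α + sin β) = 39.567268; p = √p² = 6.290252; φ = atan2(−cos α − cos β, d + sin α + sin β) − atan2(−2, p) = 0.313263 rad; t = (φ − α) mod 2π = 1.804290 rad, q = (φ − β) mod 2π = 1.999767 rad → L = 4.65·(1.804290 + 6.290252 + 1.999767) = 4.65·10.094308 = 46.938534 m
RSL: p² = d² − 2 + 2cos(α−β) − 2d(sin α + sin β) = 107.952927; p = √p² = 10.390040; φ = atan2(cos α + cos β, d − sin α − sin β) − atan2(2, p) = -0.193546 rad; t = (α − φ) mod 2π = 4.985704 rad, q = (β − φ) mod 2π = 4.790228 rad → L = 4.65·(4.985704 + 10.390040 + 4.790228) = 4.65·20.165972 = 93.771769 m
RLR: c = (6 − d² + 2cos(α−β) + 2d(sin α − sin β))/8 = -8.237066, |c| > 1 → infeasible
LRL: c = (6 − d² + 2cos(α−β) − 2d(sin α − sin β))/8 = -8.222003, |c| > 1 → infeasible
Shortest: LSR with L = 46.938534 m ≈ 46.9385 m

46.9385 m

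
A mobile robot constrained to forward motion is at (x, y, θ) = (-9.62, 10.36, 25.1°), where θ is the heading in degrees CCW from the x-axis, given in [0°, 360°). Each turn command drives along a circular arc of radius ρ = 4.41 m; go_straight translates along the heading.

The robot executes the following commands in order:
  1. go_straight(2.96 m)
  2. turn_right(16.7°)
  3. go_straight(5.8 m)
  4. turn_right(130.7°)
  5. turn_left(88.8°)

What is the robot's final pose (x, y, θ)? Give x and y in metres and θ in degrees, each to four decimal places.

set_pose: (x, y, θ) = (-9.6200, 10.3600, 25.1000°), ρ = 4.41
go_straight(2.96): x += 2.96·cos θ, y += 2.96·sin θ → (-6.9395, 11.6156, 25.1000°)
turn_right(16.7°): centre at ρ to the right, rotate −16.7° → (-5.7130, 11.9848, 8.4000°)
go_straight(5.8): x += 5.8·cos θ, y += 5.8·sin θ → (0.0248, 12.8320, 8.4000°)
turn_right(130.7°): centre at ρ to the right, rotate −130.7° → (4.3966, 6.1129, -122.3000° ≡ 237.7000°)
turn_left(88.8°): centre at ρ to the left, rotate +88.8° → (5.6901, 0.0789, 326.5000°)

(5.6901, 0.0789, 326.5000°)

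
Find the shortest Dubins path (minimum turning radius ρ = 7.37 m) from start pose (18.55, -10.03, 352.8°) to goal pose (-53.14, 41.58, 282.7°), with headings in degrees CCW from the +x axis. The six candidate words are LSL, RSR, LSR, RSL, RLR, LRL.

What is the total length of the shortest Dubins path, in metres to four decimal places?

Let ψ = atan2(Δy, Δx) = atan2(51.61, -71.69) = 144.2497° be the start→goal bearing.
Normalize: d = |goal − start| / ρ = 88.334864/7.37 = 11.985735, α = (θ_start − ψ) mod 360° = 208.5503° = 3.639890 rad, β = (θ_goal − ψ) mod 360° = 138.4503° = 2.416414 rad.
Common terms: sin α = -0.477930, cos α = -0.878398, sin β = 0.663269, cos β = -0.748381, cos(α−β) = 0.340380, d² = 143.657834. Work in radians in the unit-radius frame; every candidate has L = ρ·(t + p + q).
LSL: p² = 2 + d² − 2cos(α−β) + 2d(sin α − sin β) = 117.620844; p = √p² = 10.845314; φ = atan2(cos β − cos α, d + sin α − sin β) = 0.011989 rad; t = (φ − α) mod 2π = 2.655284 rad, q = (β − φ) mod 2π = 2.404425 rad → L = 7.37·(2.655284 + 10.845314 + 2.404425) = 7.37·15.905024 = 117.220026 m
RSR: p² = 2 + d² − 2cos(α−β) + 2d(sin β − sin α) = 172.333305; p = √p² = 13.127578; φ = atan2(cos α − cos β, d − sin α + sin β) = -0.009904 rad; t = (α − φ) mod 2π = 3.649794 rad, q = (φ − β) mod 2π = 3.856867 rad → L = 7.37·(3.649794 + 13.127578 + 3.856867) = 7.37·20.634239 = 152.074343 m
LSR: p² = d² − 2 + 2cos(α−β) + 2d(sin α + sin β) = 146.781445; p = √p² = 12.115339; φ = atan2(−cos α − cos β, d + sin α + sin β) − atan2(−2, p) = 0.296476 rad; t = (φ − α) mod 2π = 2.939772 rad, q = (φ − β) mod 2π = 4.163248 rad → L = 7.37·(2.939772 + 12.115339 + 4.163248) = 7.37·19.218359 = 141.639309 m
RSL: p² = d² − 2 + 2cos(α−β) − 2d(sin α + sin β) = 137.895741; p = √p² = 11.742902; φ = atan2(cos α + cos β, d − sin α − sin β) − atan2(2, p) = -0.305691 rad; t = (α − φ) mod 2π = 3.945581 rad, q = (β − φ) mod 2π = 2.722105 rad → L = 7.37·(3.945581 + 11.742902 + 2.722105) = 7.37·18.410588 = 135.686032 m
RLR: c = (6 − d² + 2cos(α−β) + 2d(sin α − sin β))/8 = -20.541663, |c| > 1 → infeasible
LRL: c = (6 − d² + 2cos(α−β) − 2d(sin α − sin β))/8 = -13.702606, |c| > 1 → infeasible
Shortest: LSL with L = 117.220026 m ≈ 117.2200 m

117.2200 m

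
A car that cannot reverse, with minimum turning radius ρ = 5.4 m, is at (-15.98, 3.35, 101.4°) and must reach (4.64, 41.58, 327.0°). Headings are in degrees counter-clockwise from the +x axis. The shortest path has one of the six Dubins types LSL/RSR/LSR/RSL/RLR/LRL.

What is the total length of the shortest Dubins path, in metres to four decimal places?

47.5720 m

Let ψ = atan2(Δy, Δx) = atan2(38.23, 20.62) = 61.6590° be the start→goal bearing.
Normalize: d = |goal − start| / ρ = 43.436359/5.4 = 8.043770, α = (θ_start − ψ) mod 360° = 39.7410° = 0.693611 rad, β = (θ_goal − ψ) mod 360° = 265.3410° = 4.631073 rad.
Common terms: sin α = 0.639318, cos α = 0.768943, sin β = -0.996696, cos β = -0.081226, cos(α−β) = -0.699663, d² = 64.702239. Work in radians in the unit-radius frame; every candidate has L = ρ·(t + p + q).
LSL: p² = 2 + d² − 2cos(α−β) + 2d(sin α − sin β) = 94.420997; p = √p² = 9.717047; φ = atan2(cos β − cos α, d + sin α − sin β) = -0.087605 rad; t = (φ − α) mod 2π = 5.501970 rad, q = (β − φ) mod 2π = 4.718678 rad → L = 5.4·(5.501970 + 9.717047 + 4.718678) = 5.4·19.937695 = 107.663552 m
RSR: p² = 2 + d² − 2cos(α−β) + 2d(sin β − sin α) = 41.782135; p = √p² = 6.463910; φ = atan2(cos α − cos β, d − sin α + sin β) = 0.131908 rad; t = (α − φ) mod 2π = 0.561703 rad, q = (φ − β) mod 2π = 1.784020 rad → L = 5.4·(0.561703 + 6.463910 + 1.784020) = 5.4·8.809633 = 47.572017 m
LSR: p² = d² − 2 + 2cos(α−β) + 2d(sin α + sin β) = 55.553579; p = √p² = 7.453427; φ = atan2(−cos α − cos β, d + sin α + sin β) − atan2(−2, p) = 0.172923 rad; t = (φ − α) mod 2π = 5.762498 rad, q = (φ − β) mod 2π = 1.825035 rad → L = 5.4·(5.762498 + 7.453427 + 1.825035) = 5.4·15.040960 = 81.221184 m
RSL: p² = d² − 2 + 2cos(α−β) − 2d(sin α + sin β) = 67.052246; p = √p² = 8.188544; φ = atan2(cos α + cos β, d − sin α − sin β) − atan2(2, p) = -0.157876 rad; t = (α − φ) mod 2π = 0.851486 rad, q = (β − φ) mod 2π = 4.788949 rad → L = 5.4·(0.851486 + 8.188544 + 4.788949) = 5.4·13.828979 = 74.676489 m
RLR: c = (6 − d² + 2cos(α−β) + 2d(sin α − sin β))/8 = -4.222767, |c| > 1 → infeasible
LRL: c = (6 − d² + 2cos(α−β) − 2d(sin α − sin β))/8 = -10.802625, |c| > 1 → infeasible
Shortest: RSR with L = 47.572017 m ≈ 47.5720 m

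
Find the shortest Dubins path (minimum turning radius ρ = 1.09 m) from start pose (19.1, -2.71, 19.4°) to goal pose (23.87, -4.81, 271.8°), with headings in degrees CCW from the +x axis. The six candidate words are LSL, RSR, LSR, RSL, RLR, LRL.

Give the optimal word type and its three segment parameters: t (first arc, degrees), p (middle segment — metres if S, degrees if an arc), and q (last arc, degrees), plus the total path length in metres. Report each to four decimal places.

Let ψ = atan2(Δy, Δx) = atan2(-2.10, 4.77) = -23.7616° be the start→goal bearing.
Normalize: d = |goal − start| / ρ = 5.211804/1.09 = 4.781471, α = (θ_start − ψ) mod 360° = 43.1616° = 0.753311 rad, β = (θ_goal − ψ) mod 360° = 295.5616° = 5.158523 rad.
Common terms: sin α = 0.684058, cos α = 0.729428, sin β = -0.902122, cos β = 0.431481, cos(α−β) = -0.302370, d² = 22.862469. Work in radians in the unit-radius frame; every candidate has L = ρ·(t + p + q).
LSL: p² = 2 + d² − 2cos(α−β) + 2d(sin α − sin β) = 40.635760; p = √p² = 6.374618; φ = atan2(cos β − cos α, d + sin α − sin β) = -0.046757 rad; t = (φ − α) mod 2π = 5.483117 rad, q = (β − φ) mod 2π = 5.205279 rad → L = 1.09·(5.483117 + 6.374618 + 5.205279) = 1.09·17.063015 = 18.598686 m
RSR: p² = 2 + d² − 2cos(α−β) + 2d(sin β − sin α) = 10.298659; p = √p² = 3.209152; φ = atan2(cos α − cos β, d − sin α + sin β) = 0.092977 rad; t = (α − φ) mod 2π = 0.660335 rad, q = (φ − β) mod 2π = 1.217640 rad → L = 1.09·(0.660335 + 3.209152 + 1.217640) = 1.09·5.087127 = 5.544968 m
LSR: p² = d² − 2 + 2cos(α−β) + 2d(sin α + sin β) = 18.172395; p = √p² = 4.262909; φ = atan2(−cos α − cos β, d + sin α + sin β) − atan2(−2, p) = 0.189564 rad; t = (φ − α) mod 2π = 5.719438 rad, q = (φ − β) mod 2π = 1.314227 rad → L = 1.09·(5.719438 + 4.262909 + 1.314227) = 1.09·11.296574 = 12.313266 m
RSL: p² = d² − 2 + 2cos(α−β) − 2d(sin α + sin β) = 22.343065; p = √p² = 4.726845; φ = atan2(cos α + cos β, d − sin α − sin β) − atan2(2, p) = -0.172113 rad; t = (α − φ) mod 2π = 0.925425 rad, q = (β − φ) mod 2π = 5.330636 rad → L = 1.09·(0.925425 + 4.726845 + 5.330636) = 1.09·10.982906 = 11.971367 m
RLR: c = (6 − d² + 2cos(α−β) + 2d(sin α − sin β))/8 = -0.287332; p = 2π − arccos c = 4.420948 rad; φ = atan2(cos α − cos β, d − sin α + sin β) = 0.092977 rad; t = (α − φ + p/2) mod 2π = 2.870809 rad, q = (α − β − t + p) mod 2π = 3.428114 rad → L = 1.09·(2.870809 + 4.420948 + 3.428114) = 1.09·10.719871 = 11.684659 m
LRL: c = (6 − d² + 2cos(α−β) − 2d(sin α − sin β))/8 = -4.079470, |c| > 1 → infeasible
Shortest: RSR with L = 5.544968 m ≈ 5.5450 m
Convert RSR to answer units (arcs ×180/π): t = 0.660335·180/π = 37.8344°, p = ρ·p = 1.09·3.209152 = 3.4980 m, q = 1.217640·180/π = 69.7656°, L = 5.5450 m.

RSR: t = 37.8344°, p = 3.4980 m, q = 69.7656°, L = 5.5450 m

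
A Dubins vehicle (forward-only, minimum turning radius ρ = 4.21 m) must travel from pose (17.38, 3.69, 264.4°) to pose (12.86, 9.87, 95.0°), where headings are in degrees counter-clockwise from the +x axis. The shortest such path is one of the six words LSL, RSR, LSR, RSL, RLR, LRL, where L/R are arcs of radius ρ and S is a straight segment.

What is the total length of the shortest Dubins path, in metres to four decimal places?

23.3243 m

Let ψ = atan2(Δy, Δx) = atan2(6.18, -4.52) = 126.1814° be the start→goal bearing.
Normalize: d = |goal − start| / ρ = 7.656553/4.21 = 1.818659, α = (θ_start − ψ) mod 360° = 138.2186° = 2.412369 rad, β = (θ_goal − ψ) mod 360° = 328.8186° = 5.738967 rad.
Common terms: sin α = 0.666291, cos α = -0.745692, sin β = -0.517750, cos β = 0.855532, cos(α−β) = -0.982935, d² = 3.307519. Work in radians in the unit-radius frame; every candidate has L = ρ·(t + p + q).
LSL: p² = 2 + d² − 2cos(α−β) + 2d(sin α − sin β) = 11.580120; p = √p² = 3.402958; φ = atan2(cos β − cos α, d + sin α − sin β) = 0.489902 rad; t = (φ − α) mod 2π = 4.360718 rad, q = (β − φ) mod 2π = 5.249065 rad → L = 4.21·(4.360718 + 3.402958 + 5.249065) = 4.21·13.012740 = 54.783637 m
RSR: p² = 2 + d² − 2cos(α−β) + 2d(sin β − sin α) = 2.966659; p = √p² = 1.722399; φ = atan2(cos α − cos β, d − sin α + sin β) = -1.193455 rad; t = (α − φ) mod 2π = 3.605824 rad, q = (φ − β) mod 2π = 5.633949 rad → L = 4.21·(3.605824 + 1.722399 + 5.633949) = 4.21·10.962172 = 46.150746 m
LSR: p² = d² − 2 + 2cos(α−β) + 2d(sin α + sin β) = -0.118061 < 0 → infeasible
RSL: p² = d² − 2 + 2cos(α−β) − 2d(sin α + sin β) = -1.198643 < 0 → infeasible
RLR: c = (6 − d² + 2cos(α−β) + 2d(sin α − sin β))/8 = 0.629168; p = 2π − arccos c = 5.392871 rad; φ = atan2(cos α − cos β, d − sin α + sin β) = -1.193455 rad; t = (α − φ + p/2) mod 2π = 0.019074 rad, q = (α − β − t + p) mod 2π = 2.047199 rad → L = 4.21·(0.019074 + 5.392871 + 2.047199) = 4.21·7.459144 = 31.402996 m
LRL: c = (6 − d² + 2cos(α−β) − 2d(sin α − sin β))/8 = -0.447515; p = 2π − arccos c = 4.248404 rad; φ = atan2(cos β − cos α, d + sin α − sin β) = 0.489902 rad; t = (φ − α + p/2) mod 2π = 0.201734 rad, q = (β − α − t + p) mod 2π = 1.090082 rad → L = 4.21·(0.201734 + 4.248404 + 1.090082) = 4.21·5.540221 = 23.324330 m
Shortest: LRL with L = 23.324330 m ≈ 23.3243 m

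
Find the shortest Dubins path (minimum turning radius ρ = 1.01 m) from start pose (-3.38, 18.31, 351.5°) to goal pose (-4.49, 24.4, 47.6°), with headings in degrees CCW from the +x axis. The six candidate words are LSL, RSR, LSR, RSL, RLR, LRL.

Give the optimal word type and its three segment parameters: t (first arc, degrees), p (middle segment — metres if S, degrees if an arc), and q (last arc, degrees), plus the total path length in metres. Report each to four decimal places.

LSR: t = 132.2040°, p = 3.9537 m, q = 76.1040°, L = 7.6257 m

Let ψ = atan2(Δy, Δx) = atan2(6.09, -1.11) = 100.3297° be the start→goal bearing.
Normalize: d = |goal − start| / ρ = 6.190331/1.01 = 6.129041, α = (θ_start − ψ) mod 360° = 251.1703° = 4.383749 rad, β = (θ_goal − ψ) mod 360° = 307.2703° = 5.362879 rad.
Common terms: sin α = -0.946482, cos α = -0.322756, sin β = -0.795787, cos β = 0.605576, cos(α−β) = 0.557745, d² = 37.565141. Work in radians in the unit-radius frame; every candidate has L = ρ·(t + p + q).
LSL: p² = 2 + d² − 2cos(α−β) + 2d(sin α − sin β) = 36.602420; p = √p² = 6.049993; φ = atan2(cos β − cos α, d + sin α − sin β) = 0.154052 rad; t = (φ − α) mod 2π = 2.053488 rad, q = (β − φ) mod 2π = 5.208827 rad → L = 1.01·(2.053488 + 6.049993 + 5.208827) = 1.01·13.312308 = 13.445432 m
RSR: p² = 2 + d² − 2cos(α−β) + 2d(sin β − sin α) = 40.296881; p = √p² = 6.347982; φ = atan2(cos α − cos β, d − sin α + sin β) = -0.146767 rad; t = (α − φ) mod 2π = 4.530516 rad, q = (φ − β) mod 2π = 0.773540 rad → L = 1.01·(4.530516 + 6.347982 + 0.773540) = 1.01·11.652038 = 11.768558 m
LSR: p² = d² − 2 + 2cos(α−β) + 2d(sin α + sin β) = 15.323749; p = √p² = 3.914556; φ = atan2(−cos α − cos β, d + sin α + sin β) − atan2(−2, p) = 0.407958 rad; t = (φ − α) mod 2π = 2.307395 rad, q = (φ − β) mod 2π = 1.328265 rad → L = 1.01·(2.307395 + 3.914556 + 1.328265) = 1.01·7.550216 = 7.625718 m
RSL: p² = d² − 2 + 2cos(α−β) − 2d(sin α + sin β) = 58.037512; p = √p² = 7.618236; φ = atan2(cos α + cos β, d − sin α − sin β) − atan2(2, p) = -0.220819 rad; t = (α − φ) mod 2π = 4.604568 rad, q = (β − φ) mod 2π = 5.583698 rad → L = 1.01·(4.604568 + 7.618236 + 5.583698) = 1.01·17.806502 = 17.984567 m
RLR: c = (6 − d² + 2cos(α−β) + 2d(sin α − sin β))/8 = -4.037110, |c| > 1 → infeasible
LRL: c = (6 − d² + 2cos(α−β) − 2d(sin α − sin β))/8 = -3.575303, |c| > 1 → infeasible
Shortest: LSR with L = 7.625718 m ≈ 7.6257 m
Convert LSR to answer units (arcs ×180/π): t = 2.307395·180/π = 132.2040°, p = ρ·p = 1.01·3.914556 = 3.9537 m, q = 1.328265·180/π = 76.1040°, L = 7.6257 m.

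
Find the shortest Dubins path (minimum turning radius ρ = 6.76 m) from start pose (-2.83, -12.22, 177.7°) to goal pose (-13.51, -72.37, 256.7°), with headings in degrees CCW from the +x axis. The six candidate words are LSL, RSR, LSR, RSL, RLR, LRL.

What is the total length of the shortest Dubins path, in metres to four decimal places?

Let ψ = atan2(Δy, Δx) = atan2(-60.15, -10.68) = -100.0683° be the start→goal bearing.
Normalize: d = |goal − start| / ρ = 61.090792/6.76 = 9.037099, α = (θ_start − ψ) mod 360° = 277.7683° = 4.847971 rad, β = (θ_goal − ψ) mod 360° = 356.7683° = 6.226781 rad.
Common terms: sin α = -0.990823, cos α = 0.135167, sin β = -0.056374, cos β = 0.998410, cos(α−β) = 0.190809, d² = 81.669166. Work in radians in the unit-radius frame; every candidate has L = ρ·(t + p + q).
LSL: p² = 2 + d² − 2cos(α−β) + 2d(sin α − sin β) = 66.398137; p = √p² = 8.148505; φ = atan2(cos β − cos α, d + sin α − sin β) = 0.106138 rad; t = (φ − α) mod 2π = 1.541352 rad, q = (β − φ) mod 2π = 6.120643 rad → L = 6.76·(1.541352 + 8.148505 + 6.120643) = 6.76·15.810501 = 106.878984 m
RSR: p² = 2 + d² − 2cos(α−β) + 2d(sin β − sin α) = 100.176959; p = √p² = 10.008844; φ = atan2(cos α − cos β, d − sin α + sin β) = -0.086355 rad; t = (α − φ) mod 2π = 4.934326 rad, q = (φ − β) mod 2π = 6.253234 rad → L = 6.76·(4.934326 + 10.008844 + 6.253234) = 6.76·21.196405 = 143.287695 m
LSR: p² = d² − 2 + 2cos(α−β) + 2d(sin α + sin β) = 61.123538; p = √p² = 7.818154; φ = atan2(−cos α − cos β, d + sin α + sin β) − atan2(−2, p) = 0.109508 rad; t = (φ − α) mod 2π = 1.544723 rad, q = (φ − β) mod 2π = 0.165912 rad → L = 6.76·(1.544723 + 7.818154 + 0.165912) = 6.76·9.528789 = 64.414616 m
RSL: p² = d² − 2 + 2cos(α−β) − 2d(sin α + sin β) = 98.978031; p = √p² = 9.948770; φ = atan2(cos α + cos β, d − sin α − sin β) − atan2(2, p) = -0.086445 rad; t = (α − φ) mod 2π = 4.934417 rad, q = (β − φ) mod 2π = 0.030041 rad → L = 6.76·(4.934417 + 9.948770 + 0.030041) = 6.76·14.913228 = 100.813423 m
RLR: c = (6 − d² + 2cos(α−β) + 2d(sin α − sin β))/8 = -11.522120, |c| > 1 → infeasible
LRL: c = (6 − d² + 2cos(α−β) − 2d(sin α − sin β))/8 = -7.299767, |c| > 1 → infeasible
Shortest: LSR with L = 64.414616 m ≈ 64.4146 m

64.4146 m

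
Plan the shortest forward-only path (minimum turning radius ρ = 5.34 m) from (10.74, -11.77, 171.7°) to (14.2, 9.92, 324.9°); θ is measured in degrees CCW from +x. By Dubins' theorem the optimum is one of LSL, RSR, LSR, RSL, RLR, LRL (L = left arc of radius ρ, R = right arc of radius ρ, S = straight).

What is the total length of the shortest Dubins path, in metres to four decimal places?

31.3169 m

Let ψ = atan2(Δy, Δx) = atan2(21.69, 3.46) = 80.9365° be the start→goal bearing.
Normalize: d = |goal − start| / ρ = 21.964237/5.34 = 4.113153, α = (θ_start − ψ) mod 360° = 90.7635° = 1.584122 rad, β = (θ_goal − ψ) mod 360° = 243.9635° = 4.257966 rad.
Common terms: sin α = 0.999911, cos α = -0.013325, sin β = -0.898515, cos β = -0.438944, cos(α−β) = -0.892586, d² = 16.918027. Work in radians in the unit-radius frame; every candidate has L = ρ·(t + p + q).
LSL: p² = 2 + d² − 2cos(α−β) + 2d(sin α − sin β) = 36.320230; p = √p² = 6.026627; φ = atan2(cos β − cos α, d + sin α − sin β) = -0.070682 rad; t = (φ − α) mod 2π = 4.628382 rad, q = (β − φ) mod 2π = 4.328648 rad → L = 5.34·(4.628382 + 6.026627 + 4.328648) = 5.34·14.983656 = 80.012725 m
RSR: p² = 2 + d² − 2cos(α−β) + 2d(sin β − sin α) = 5.086168; p = √p² = 2.255253; φ = atan2(cos α − cos β, d − sin α + sin β) = 0.189862 rad; t = (α − φ) mod 2π = 1.394260 rad, q = (φ − β) mod 2π = 2.215081 rad → L = 5.34·(1.394260 + 2.255253 + 2.215081) = 5.34·5.864594 = 31.316934 m
LSR: p² = d² − 2 + 2cos(α−β) + 2d(sin α + sin β) = 13.966976; p = √p² = 3.737242; φ = atan2(−cos α − cos β, d + sin α + sin β) − atan2(−2, p) = 0.598276 rad; t = (φ − α) mod 2π = 5.297340 rad, q = (φ − β) mod 2π = 2.623495 rad → L = 5.34·(5.297340 + 3.737242 + 2.623495) = 5.34·11.658076 = 62.254128 m
RSL: p² = d² − 2 + 2cos(α−β) − 2d(sin α + sin β) = 12.298735; p = √p² = 3.506955; φ = atan2(cos α + cos β, d − sin α − sin β) − atan2(2, p) = -0.630553 rad; t = (α − φ) mod 2π = 2.214675 rad, q = (β − φ) mod 2π = 4.888519 rad → L = 5.34·(2.214675 + 3.506955 + 4.888519) = 5.34·10.610150 = 56.658199 m
RLR: c = (6 − d² + 2cos(α−β) + 2d(sin α − sin β))/8 = 0.364229; p = 2π − arccos c = 5.085194 rad; φ = atan2(cos α − cos β, d − sin α + sin β) = 0.189862 rad; t = (α − φ + p/2) mod 2π = 3.936857 rad, q = (α − β − t + p) mod 2π = 4.757678 rad → L = 5.34·(3.936857 + 5.085194 + 4.757678) = 5.34·13.779728 = 73.583750 m
LRL: c = (6 − d² + 2cos(α−β) − 2d(sin α − sin β))/8 = -3.540029, |c| > 1 → infeasible
Shortest: RSR with L = 31.316934 m ≈ 31.3169 m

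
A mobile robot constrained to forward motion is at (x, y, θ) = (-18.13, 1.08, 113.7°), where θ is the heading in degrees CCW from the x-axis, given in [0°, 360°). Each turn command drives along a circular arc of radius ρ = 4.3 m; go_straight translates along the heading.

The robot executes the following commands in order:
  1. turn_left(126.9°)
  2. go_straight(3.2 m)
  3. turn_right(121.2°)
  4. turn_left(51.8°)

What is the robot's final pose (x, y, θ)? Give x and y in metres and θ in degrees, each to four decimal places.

set_pose: (x, y, θ) = (-18.1300, 1.0800, 113.7000°), ρ = 4.3
turn_left(126.9°): centre at ρ to the left, rotate +126.9° → (-25.8136, 1.4625, 240.6000°)
go_straight(3.2): x += 3.2·cos θ, y += 3.2·sin θ → (-27.3845, -1.3254, 240.6000°)
turn_right(121.2°): centre at ρ to the right, rotate −121.2° → (-34.8769, -1.3254, 119.4000°)
turn_left(51.8°): centre at ρ to the left, rotate +51.8° → (-37.9653, 0.8131, 171.2000°)

(-37.9653, 0.8131, 171.2000°)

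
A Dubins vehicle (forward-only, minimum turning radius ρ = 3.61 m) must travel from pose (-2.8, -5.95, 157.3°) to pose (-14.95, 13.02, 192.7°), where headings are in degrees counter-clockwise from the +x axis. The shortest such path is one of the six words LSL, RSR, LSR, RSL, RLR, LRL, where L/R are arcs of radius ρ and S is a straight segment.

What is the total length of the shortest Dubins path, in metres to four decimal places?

23.9505 m

Let ψ = atan2(Δy, Δx) = atan2(18.97, -12.15) = 122.6390° be the start→goal bearing.
Normalize: d = |goal − start| / ρ = 22.527392/3.61 = 6.240275, α = (θ_start − ψ) mod 360° = 34.6610° = 0.604949 rad, β = (θ_goal − ψ) mod 360° = 70.0610° = 1.222796 rad.
Common terms: sin α = 0.568720, cos α = 0.822531, sin β = 0.940057, cos β = 0.341019, cos(α−β) = 0.815128, d² = 38.941030. Work in radians in the unit-radius frame; every candidate has L = ρ·(t + p + q).
LSL: p² = 2 + d² − 2cos(α−β) + 2d(sin α − sin β) = 34.676297; p = √p² = 5.888658; φ = atan2(cos β − cos α, d + sin α − sin β) = -0.081861 rad; t = (φ − α) mod 2π = 5.596375 rad, q = (β − φ) mod 2π = 1.304657 rad → L = 3.61·(5.596375 + 5.888658 + 1.304657) = 3.61·12.789690 = 46.170782 m
RSR: p² = 2 + d² − 2cos(α−β) + 2d(sin β − sin α) = 43.945252; p = √p² = 6.629122; φ = atan2(cos α − cos β, d − sin α + sin β) = 0.072700 rad; t = (α − φ) mod 2π = 0.532250 rad, q = (φ − β) mod 2π = 5.133089 rad → L = 3.61·(0.532250 + 6.629122 + 5.133089) = 3.61·12.294460 = 44.383002 m
LSR: p² = d² − 2 + 2cos(α−β) + 2d(sin α + sin β) = 57.401652; p = √p² = 7.576388; φ = atan2(−cos α − cos β, d + sin α + sin β) − atan2(−2, p) = 0.109050 rad; t = (φ − α) mod 2π = 5.787286 rad, q = (φ − β) mod 2π = 5.169440 rad → L = 3.61·(5.787286 + 7.576388 + 5.169440) = 3.61·18.533113 = 66.904540 m
RSL: p² = d² − 2 + 2cos(α−β) − 2d(sin α + sin β) = 19.740920; p = √p² = 4.443075; φ = atan2(cos α + cos β, d − sin α − sin β) − atan2(2, p) = -0.181838 rad; t = (α − φ) mod 2π = 0.786788 rad, q = (β − φ) mod 2π = 1.404634 rad → L = 3.61·(0.786788 + 4.443075 + 1.404634) = 3.61·6.634497 = 23.950536 m
RLR: c = (6 − d² + 2cos(α−β) + 2d(sin α − sin β))/8 = -4.493157, |c| > 1 → infeasible
LRL: c = (6 − d² + 2cos(α−β) − 2d(sin α − sin β))/8 = -3.334537, |c| > 1 → infeasible
Shortest: RSL with L = 23.950536 m ≈ 23.9505 m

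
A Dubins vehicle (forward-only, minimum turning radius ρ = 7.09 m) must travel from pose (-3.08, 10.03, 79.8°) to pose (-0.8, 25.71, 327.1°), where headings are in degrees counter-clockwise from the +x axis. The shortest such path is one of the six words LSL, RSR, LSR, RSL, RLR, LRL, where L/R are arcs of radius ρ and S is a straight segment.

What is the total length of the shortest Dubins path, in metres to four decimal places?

46.0996 m

Let ψ = atan2(Δy, Δx) = atan2(15.68, 2.28) = 81.7267° be the start→goal bearing.
Normalize: d = |goal − start| / ρ = 15.844898/7.09 = 2.234823, α = (θ_start − ψ) mod 360° = 358.0733° = 6.249558 rad, β = (θ_goal − ψ) mod 360° = 245.3733° = 4.282572 rad.
Common terms: sin α = -0.033621, cos α = 0.999435, sin β = -0.909042, cos β = -0.416705, cos(α−β) = -0.385906, d² = 4.994436. Work in radians in the unit-radius frame; every candidate has L = ρ·(t + p + q).
LSL: p² = 2 + d² − 2cos(α−β) + 2d(sin α − sin β) = 11.679070; p = √p² = 3.417465; φ = atan2(cos β − cos α, d + sin α − sin β) = -0.427265 rad; t = (φ − α) mod 2π = 5.889548 rad, q = (β − φ) mod 2π = 4.709836 rad → L = 7.09·(5.889548 + 3.417465 + 4.709836) = 7.09·14.016850 = 99.379466 m
RSR: p² = 2 + d² − 2cos(α−β) + 2d(sin β − sin α) = 3.853426; p = √p² = 1.963014; φ = atan2(cos α − cos β, d − sin α + sin β) = 0.805837 rad; t = (α − φ) mod 2π = 5.443721 rad, q = (φ − β) mod 2π = 2.806450 rad → L = 7.09·(5.443721 + 1.963014 + 2.806450) = 7.09·10.213186 = 72.411488 m
LSR: p² = d² − 2 + 2cos(α−β) + 2d(sin α + sin β) = -1.990747 < 0 → infeasible
RSL: p² = d² − 2 + 2cos(α−β) − 2d(sin α + sin β) = 6.435995; p = √p² = 2.536926; φ = atan2(cos α + cos β, d − sin α − sin β) − atan2(2, p) = -0.486222 rad; t = (α − φ) mod 2π = 0.452595 rad, q = (β − φ) mod 2π = 4.768794 rad → L = 7.09·(0.452595 + 2.536926 + 4.768794) = 7.09·7.758315 = 55.006456 m
RLR: c = (6 − d² + 2cos(α−β) + 2d(sin α − sin β))/8 = 0.518322; p = 2π − arccos c = 5.257276 rad; φ = atan2(cos α − cos β, d − sin α + sin β) = 0.805837 rad; t = (α − φ + p/2) mod 2π = 1.789174 rad, q = (α − β − t + p) mod 2π = 5.435089 rad → L = 7.09·(1.789174 + 5.257276 + 5.435089) = 7.09·12.481539 = 88.494110 m
LRL: c = (6 − d² + 2cos(α−β) − 2d(sin α − sin β))/8 = -0.459884; p = 2π − arccos c = 4.234525 rad; φ = atan2(cos β − cos α, d + sin α − sin β) = -0.427265 rad; t = (φ − α + p/2) mod 2π = 1.723625 rad, q = (β − α − t + p) mod 2π = 0.543914 rad → L = 7.09·(1.723625 + 4.234525 + 0.543914) = 7.09·6.502063 = 46.099629 m
Shortest: LRL with L = 46.099629 m ≈ 46.0996 m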